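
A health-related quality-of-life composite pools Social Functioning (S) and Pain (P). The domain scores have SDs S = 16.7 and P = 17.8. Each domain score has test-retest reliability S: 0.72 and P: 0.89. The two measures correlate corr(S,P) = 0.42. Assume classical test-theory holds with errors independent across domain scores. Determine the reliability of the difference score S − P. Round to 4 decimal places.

0.6736

Var(S−P) = 16.7² + 17.8² − 2·16.7·17.8·0.42 = 595.73 − 249.698 = 346.032.
Under uncorrelated errors the observed covariances equal the true-score covariances, so only the own-variance terms attenuate.
True-score variance = [16.7²·0.72 + 17.8²·0.89] − 249.698 = 482.788 − 249.698 = 233.09.
Reliability = 233.09 / 346.032 = 0.6736.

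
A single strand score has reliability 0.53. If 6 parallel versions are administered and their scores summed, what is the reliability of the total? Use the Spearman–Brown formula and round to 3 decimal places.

0.871

ρ_k = kρ / (1 + (k−1)ρ) = 6·0.53 / (1 + 5·0.53) = 3.180 / 3.650 = 0.871.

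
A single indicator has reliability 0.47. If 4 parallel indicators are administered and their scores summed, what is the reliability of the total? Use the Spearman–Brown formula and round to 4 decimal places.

0.7801

ρ_k = kρ / (1 + (k−1)ρ) = 4·0.47 / (1 + 3·0.47) = 1.880 / 2.410 = 0.7801.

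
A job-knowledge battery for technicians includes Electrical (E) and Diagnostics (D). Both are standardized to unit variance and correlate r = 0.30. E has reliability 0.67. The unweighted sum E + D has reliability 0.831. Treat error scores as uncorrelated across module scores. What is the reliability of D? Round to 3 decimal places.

Var(E+D) = 2 + 2·0.30 = 2.600.
True-score variance = ρ_E + ρ_D + 2·0.30, so 0.831 = (0.67 + ρ_D + 0.60) / 2.600.
ρ_D = 0.831·2.600 − 0.67 − 0.60 = 0.891.

0.891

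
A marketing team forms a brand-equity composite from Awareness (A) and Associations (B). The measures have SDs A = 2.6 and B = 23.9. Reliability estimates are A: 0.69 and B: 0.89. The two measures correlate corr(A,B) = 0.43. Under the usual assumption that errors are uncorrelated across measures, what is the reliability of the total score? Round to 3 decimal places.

Var(A+B) = 2.6² + 23.9² + 2·[2.6·23.9·0.43] = 577.97 + 53.4404 = 631.41.
Because errors are independent across components, Cov(Tᵢ,Tⱼ) = Cov(Xᵢ,Xⱼ); the off-diagonal part of the true-score variance is the same as above.
True-score variance = [2.6²·0.69 + 23.9²·0.89] + 53.4404 = 513.041 + 53.4404 = 566.482.
Reliability = 566.482 / 631.41 = 0.897.

0.897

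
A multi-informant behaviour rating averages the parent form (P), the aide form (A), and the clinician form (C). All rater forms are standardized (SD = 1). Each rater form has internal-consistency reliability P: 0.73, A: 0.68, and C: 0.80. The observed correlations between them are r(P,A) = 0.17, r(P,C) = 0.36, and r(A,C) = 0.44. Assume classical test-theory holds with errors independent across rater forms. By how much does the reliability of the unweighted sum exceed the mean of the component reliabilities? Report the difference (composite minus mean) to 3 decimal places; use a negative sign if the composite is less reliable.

Var(sum) = 3 + 1.94 = 4.94; true-score variance = 2.21 + 1.94 = 4.15; composite reliability = 0.8401.
Mean component reliability = 0.7367.
Difference = 0.8401 − 0.7367 = 0.103.

0.103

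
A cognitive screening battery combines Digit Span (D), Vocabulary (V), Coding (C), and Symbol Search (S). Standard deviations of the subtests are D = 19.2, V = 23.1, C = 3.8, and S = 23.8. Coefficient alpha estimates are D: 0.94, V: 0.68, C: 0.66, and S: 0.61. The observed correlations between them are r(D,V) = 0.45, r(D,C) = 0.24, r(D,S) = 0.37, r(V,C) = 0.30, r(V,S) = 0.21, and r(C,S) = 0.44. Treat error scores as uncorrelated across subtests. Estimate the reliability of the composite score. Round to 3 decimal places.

Var(D+V+C+S) = 19.2² + 23.1² + 3.8² + 23.8² + 2·[19.2·23.1·0.45 + 19.2·3.8·0.24 + 19.2·23.8·0.37 + 23.1·3.8·0.30 + 23.1·23.8·0.21 + 3.8·23.8·0.44] = 1483.13 + 1135.5 = 2618.63.
Under uncorrelated errors the observed covariances equal the true-score covariances, so only the own-variance terms attenuate.
True-score variance = [19.2²·0.94 + 23.1²·0.68 + 3.8²·0.66 + 23.8²·0.61] + 1135.5 = 1064.44 + 1135.5 = 2199.94.
Reliability = 2199.94 / 2618.63 = 0.840.

0.840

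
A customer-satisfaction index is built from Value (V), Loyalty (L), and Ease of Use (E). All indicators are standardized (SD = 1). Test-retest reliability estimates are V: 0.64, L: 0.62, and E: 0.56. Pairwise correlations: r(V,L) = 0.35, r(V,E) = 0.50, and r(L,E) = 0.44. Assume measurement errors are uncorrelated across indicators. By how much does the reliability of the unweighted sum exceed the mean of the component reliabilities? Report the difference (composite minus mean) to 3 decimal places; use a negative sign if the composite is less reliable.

0.182

Var(sum) = 3 + 2.58 = 5.58; true-score variance = 1.82 + 2.58 = 4.4; composite reliability = 0.7885.
Mean component reliability = 0.6067.
Difference = 0.7885 − 0.6067 = 0.182.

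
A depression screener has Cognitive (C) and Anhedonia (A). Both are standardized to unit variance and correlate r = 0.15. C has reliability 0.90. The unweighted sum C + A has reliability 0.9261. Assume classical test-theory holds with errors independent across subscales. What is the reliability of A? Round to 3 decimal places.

Var(C+A) = 2 + 2·0.15 = 2.300.
True-score variance = ρ_C + ρ_A + 2·0.15, so 0.9261 = (0.90 + ρ_A + 0.30) / 2.300.
ρ_A = 0.9261·2.300 − 0.90 − 0.30 = 0.930.

0.930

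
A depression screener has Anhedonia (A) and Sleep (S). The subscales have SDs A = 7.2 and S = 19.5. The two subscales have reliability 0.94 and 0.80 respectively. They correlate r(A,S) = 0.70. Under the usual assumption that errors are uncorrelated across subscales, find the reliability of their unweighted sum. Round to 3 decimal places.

0.874

Var(A+S) = 7.2² + 19.5² + 2·[7.2·19.5·0.70] = 432.09 + 196.56 = 628.65.
Because errors are independent across components, Cov(Tᵢ,Tⱼ) = Cov(Xᵢ,Xⱼ); the off-diagonal part of the true-score variance is the same as above.
True-score variance = [7.2²·0.94 + 19.5²·0.80] + 196.56 = 352.93 + 196.56 = 549.49.
Reliability = 549.49 / 628.65 = 0.874.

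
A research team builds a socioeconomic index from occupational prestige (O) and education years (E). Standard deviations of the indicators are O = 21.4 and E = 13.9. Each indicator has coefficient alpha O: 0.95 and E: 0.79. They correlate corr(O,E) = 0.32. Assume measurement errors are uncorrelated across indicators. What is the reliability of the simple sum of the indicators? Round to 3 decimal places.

0.925

Var(O+E) = 21.4² + 13.9² + 2·[21.4·13.9·0.32] = 651.17 + 190.374 = 841.544.
With uncorrelated errors the cross-covariances are all true-score covariance, so they carry over unchanged; only the diagonal terms shrink to ρᵢσᵢ².
True-score variance = [21.4²·0.95 + 13.9²·0.79] + 190.374 = 587.698 + 190.374 = 778.072.
Reliability = 778.072 / 841.544 = 0.925.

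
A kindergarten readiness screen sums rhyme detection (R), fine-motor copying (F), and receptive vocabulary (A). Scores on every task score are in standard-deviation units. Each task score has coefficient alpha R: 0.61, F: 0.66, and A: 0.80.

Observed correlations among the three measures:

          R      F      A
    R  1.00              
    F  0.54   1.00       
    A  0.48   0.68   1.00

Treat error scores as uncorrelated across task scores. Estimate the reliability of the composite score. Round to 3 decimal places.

Var(R+F+A) = 3 + 2·[0.54 + 0.48 + 0.68] = 3 + 3.4 = 6.4.
Under uncorrelated errors the observed covariances equal the true-score covariances, so only the own-variance terms attenuate.
True-score variance = [0.61 + 0.66 + 0.80] + 3.4 = 2.07 + 3.4 = 5.47.
Reliability = 5.47 / 6.4 = 0.855.

0.855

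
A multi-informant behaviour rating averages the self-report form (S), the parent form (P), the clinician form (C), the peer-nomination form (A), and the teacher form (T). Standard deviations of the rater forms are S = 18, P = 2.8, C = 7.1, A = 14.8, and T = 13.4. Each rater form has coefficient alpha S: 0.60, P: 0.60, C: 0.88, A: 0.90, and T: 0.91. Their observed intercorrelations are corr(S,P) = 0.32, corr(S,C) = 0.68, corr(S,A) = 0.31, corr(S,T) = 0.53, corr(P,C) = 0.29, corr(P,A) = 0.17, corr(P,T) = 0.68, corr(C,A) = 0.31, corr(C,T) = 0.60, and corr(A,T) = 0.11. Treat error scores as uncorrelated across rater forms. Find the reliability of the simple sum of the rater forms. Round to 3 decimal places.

0.896

Var(S+P+C+A+T) = 18² + 2.8² + 7.1² + 14.8² + 13.4² + 2·[18·2.8·0.32 + 18·7.1·0.68 + 18·14.8·0.31 + 18·13.4·0.53 + 2.8·7.1·0.29 + 2.8·14.8·0.17 + 2.8·13.4·0.68 + 7.1·14.8·0.31 + 7.1·13.4·0.60 + 14.8·13.4·0.11] = 780.85 + 926.499 = 1707.35.
Because errors are independent across components, Cov(Tᵢ,Tⱼ) = Cov(Xᵢ,Xⱼ); the off-diagonal part of the true-score variance is the same as above.
True-score variance = [18²·0.60 + 2.8²·0.60 + 7.1²·0.88 + 14.8²·0.90 + 13.4²·0.91] + 926.499 = 604 + 926.499 = 1530.5.
Reliability = 1530.5 / 1707.35 = 0.896.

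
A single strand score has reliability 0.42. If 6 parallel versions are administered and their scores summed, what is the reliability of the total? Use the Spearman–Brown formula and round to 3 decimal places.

ρ_k = kρ / (1 + (k−1)ρ) = 6·0.42 / (1 + 5·0.42) = 2.520 / 3.100 = 0.813.

0.813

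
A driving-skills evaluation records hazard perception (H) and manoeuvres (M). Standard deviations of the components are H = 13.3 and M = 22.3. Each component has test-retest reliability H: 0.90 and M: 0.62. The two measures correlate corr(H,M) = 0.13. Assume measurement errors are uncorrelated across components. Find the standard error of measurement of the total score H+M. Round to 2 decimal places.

Var(total) = 674.18 + 77.1134 = 751.293.
True-score variance = 467.521 + 77.1134 = 544.634, so reliability = 0.7249.
Error variance = 751.293 − 544.634 = 206.659; SEM = √206.659 = 14.38.

14.38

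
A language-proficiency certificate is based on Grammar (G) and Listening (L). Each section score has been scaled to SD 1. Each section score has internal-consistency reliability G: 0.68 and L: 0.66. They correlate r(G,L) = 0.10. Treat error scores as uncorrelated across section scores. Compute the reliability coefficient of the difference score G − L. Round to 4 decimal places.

0.6333

Var(G−L) = 1 + 1 − 2·0.10 = 2 − 0.2 = 1.8.
Because errors are independent across components, Cov(Tᵢ,Tⱼ) = Cov(Xᵢ,Xⱼ); the off-diagonal part of the true-score variance is the same as above.
True-score variance = [0.68 + 0.66] − 0.2 = 1.34 − 0.2 = 1.14.
Reliability = 1.14 / 1.8 = 0.6333.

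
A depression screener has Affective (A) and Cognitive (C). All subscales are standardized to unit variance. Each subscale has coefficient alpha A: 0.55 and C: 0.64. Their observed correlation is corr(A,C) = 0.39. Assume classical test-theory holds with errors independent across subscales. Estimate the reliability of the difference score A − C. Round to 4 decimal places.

0.3361

Var(A−C) = 1 + 1 − 2·0.39 = 2 − 0.78 = 1.22.
Under uncorrelated errors the observed covariances equal the true-score covariances, so only the own-variance terms attenuate.
True-score variance = [0.55 + 0.64] − 0.78 = 1.19 − 0.78 = 0.41.
Reliability = 0.41 / 1.22 = 0.3361.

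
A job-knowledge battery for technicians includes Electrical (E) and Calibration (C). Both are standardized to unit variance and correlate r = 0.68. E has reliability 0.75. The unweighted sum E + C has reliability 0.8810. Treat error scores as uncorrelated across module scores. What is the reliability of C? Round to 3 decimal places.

0.850

Var(E+C) = 2 + 2·0.68 = 3.360.
True-score variance = ρ_E + ρ_C + 2·0.68, so 0.8810 = (0.75 + ρ_C + 1.36) / 3.360.
ρ_C = 0.8810·3.360 − 0.75 − 1.36 = 0.850.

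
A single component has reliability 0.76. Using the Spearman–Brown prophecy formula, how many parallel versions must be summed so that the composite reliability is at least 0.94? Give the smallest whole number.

k ≥ ρ*(1−ρ₁)/(ρ₁(1−ρ*)) = 0.94·0.24 / (0.76·0.06) = 4.947.
Smallest integer k = 5.

5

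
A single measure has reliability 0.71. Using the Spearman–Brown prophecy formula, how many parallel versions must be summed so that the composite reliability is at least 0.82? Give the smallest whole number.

2

k ≥ ρ*(1−ρ₁)/(ρ₁(1−ρ*)) = 0.82·0.29 / (0.71·0.18) = 1.861.
Smallest integer k = 2.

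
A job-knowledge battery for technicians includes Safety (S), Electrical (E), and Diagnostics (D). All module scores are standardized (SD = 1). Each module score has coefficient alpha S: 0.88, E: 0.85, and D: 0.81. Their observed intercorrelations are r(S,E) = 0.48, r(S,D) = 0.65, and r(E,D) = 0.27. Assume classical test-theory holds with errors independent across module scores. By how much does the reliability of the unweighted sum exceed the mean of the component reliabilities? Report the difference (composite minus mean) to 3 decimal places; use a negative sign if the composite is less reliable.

0.074

Var(sum) = 3 + 2.8 = 5.8; true-score variance = 2.54 + 2.8 = 5.34; composite reliability = 0.9207.
Mean component reliability = 0.8467.
Difference = 0.9207 − 0.8467 = 0.074.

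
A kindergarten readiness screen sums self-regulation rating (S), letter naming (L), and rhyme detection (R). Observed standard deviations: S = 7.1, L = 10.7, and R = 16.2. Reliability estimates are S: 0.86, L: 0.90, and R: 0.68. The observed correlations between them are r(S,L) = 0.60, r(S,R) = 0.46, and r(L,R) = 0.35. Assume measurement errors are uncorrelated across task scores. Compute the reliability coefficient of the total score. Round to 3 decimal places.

Var(S+L+R) = 7.1² + 10.7² + 16.2² + 2·[7.1·10.7·0.60 + 7.1·16.2·0.46 + 10.7·16.2·0.35] = 427.34 + 318.32 = 745.66.
Under uncorrelated errors the observed covariances equal the true-score covariances, so only the own-variance terms attenuate.
True-score variance = [7.1²·0.86 + 10.7²·0.90 + 16.2²·0.68] + 318.32 = 324.853 + 318.32 = 643.173.
Reliability = 643.173 / 745.66 = 0.863.

0.863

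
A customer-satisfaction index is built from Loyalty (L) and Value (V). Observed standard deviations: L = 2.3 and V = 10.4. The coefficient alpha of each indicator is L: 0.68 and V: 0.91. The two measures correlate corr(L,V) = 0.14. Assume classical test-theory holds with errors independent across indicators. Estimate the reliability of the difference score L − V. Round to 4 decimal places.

0.8930

Var(L−V) = 2.3² + 10.4² − 2·2.3·10.4·0.14 = 113.45 − 6.6976 = 106.752.
With uncorrelated errors the cross-covariances are all true-score covariance, so they carry over unchanged; only the diagonal terms shrink to ρᵢσᵢ².
True-score variance = [2.3²·0.68 + 10.4²·0.91] − 6.6976 = 102.023 − 6.6976 = 95.3252.
Reliability = 95.3252 / 106.752 = 0.8930.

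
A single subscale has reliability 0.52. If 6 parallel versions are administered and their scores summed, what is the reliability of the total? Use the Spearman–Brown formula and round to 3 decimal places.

ρ_k = kρ / (1 + (k−1)ρ) = 6·0.52 / (1 + 5·0.52) = 3.120 / 3.600 = 0.867.

0.867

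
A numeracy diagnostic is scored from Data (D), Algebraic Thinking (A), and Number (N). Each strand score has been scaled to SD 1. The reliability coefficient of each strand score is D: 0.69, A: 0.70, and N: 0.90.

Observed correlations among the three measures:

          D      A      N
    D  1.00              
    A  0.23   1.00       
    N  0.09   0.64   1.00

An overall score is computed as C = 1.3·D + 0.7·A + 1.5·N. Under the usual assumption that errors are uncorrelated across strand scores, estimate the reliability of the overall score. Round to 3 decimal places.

Var(C) = 1.3² + 0.7² + 1.5² + 2·[0.91·0.23 + 1.95·0.09 + 1.05·0.64] = 4.43 + 2.1136 = 6.5436.
Under uncorrelated errors the observed covariances equal the true-score covariances, so only the own-variance terms attenuate.
True-score variance = [1.3²·0.69 + 0.7²·0.70 + 1.5²·0.90] + 2.1136 = 3.5341 + 2.1136 = 5.6477.
Reliability = 5.6477 / 6.5436 = 0.863.

0.863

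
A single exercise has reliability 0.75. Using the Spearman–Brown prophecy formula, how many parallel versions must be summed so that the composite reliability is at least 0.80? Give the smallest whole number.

2

k ≥ ρ*(1−ρ₁)/(ρ₁(1−ρ*)) = 0.80·0.25 / (0.75·0.20) = 1.333.
Smallest integer k = 2.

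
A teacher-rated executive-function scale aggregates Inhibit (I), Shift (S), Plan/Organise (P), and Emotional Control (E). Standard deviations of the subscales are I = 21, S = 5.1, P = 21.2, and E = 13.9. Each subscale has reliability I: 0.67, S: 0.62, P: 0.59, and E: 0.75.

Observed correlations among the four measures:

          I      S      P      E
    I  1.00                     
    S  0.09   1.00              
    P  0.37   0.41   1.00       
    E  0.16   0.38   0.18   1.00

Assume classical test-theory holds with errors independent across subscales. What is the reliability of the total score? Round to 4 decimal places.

Var(I+S+P+E) = 21² + 5.1² + 21.2² + 13.9² + 2·[21·5.1·0.09 + 21·21.2·0.37 + 21·13.9·0.16 + 5.1·21.2·0.41 + 5.1·13.9·0.38 + 21.2·13.9·0.18] = 1109.66 + 690.754 = 1800.41.
With uncorrelated errors the cross-covariances are all true-score covariance, so they carry over unchanged; only the diagonal terms shrink to ρᵢσᵢ².
True-score variance = [21²·0.67 + 5.1²·0.62 + 21.2²·0.59 + 13.9²·0.75] + 690.754 = 721.673 + 690.754 = 1412.43.
Reliability = 1412.43 / 1800.41 = 0.7845.

0.7845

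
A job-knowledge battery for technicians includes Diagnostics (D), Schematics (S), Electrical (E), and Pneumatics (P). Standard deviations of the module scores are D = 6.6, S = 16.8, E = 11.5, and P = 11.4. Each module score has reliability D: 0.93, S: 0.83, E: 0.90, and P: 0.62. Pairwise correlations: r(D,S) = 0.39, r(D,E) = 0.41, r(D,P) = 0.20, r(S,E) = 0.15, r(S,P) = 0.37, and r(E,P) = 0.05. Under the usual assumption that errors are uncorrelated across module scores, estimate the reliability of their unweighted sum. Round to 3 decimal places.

Var(D+S+E+P) = 6.6² + 16.8² + 11.5² + 11.4² + 2·[6.6·16.8·0.39 + 6.6·11.5·0.41 + 6.6·11.4·0.20 + 16.8·11.5·0.15 + 16.8·11.4·0.37 + 11.5·11.4·0.05] = 588.01 + 391.615 = 979.625.
Under uncorrelated errors the observed covariances equal the true-score covariances, so only the own-variance terms attenuate.
True-score variance = [6.6²·0.93 + 16.8²·0.83 + 11.5²·0.90 + 11.4²·0.62] + 391.615 = 474.37 + 391.615 = 865.985.
Reliability = 865.985 / 979.625 = 0.884.

0.884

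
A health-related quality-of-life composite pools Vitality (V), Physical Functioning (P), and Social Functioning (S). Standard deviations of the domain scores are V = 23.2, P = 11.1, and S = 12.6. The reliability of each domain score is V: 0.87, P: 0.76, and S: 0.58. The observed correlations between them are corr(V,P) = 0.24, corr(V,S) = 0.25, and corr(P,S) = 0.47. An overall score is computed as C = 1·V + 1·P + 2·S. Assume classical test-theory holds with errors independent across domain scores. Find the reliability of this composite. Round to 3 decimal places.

Var(C) = 23.2² + 11.1² + 2²·12.6² + 2·[23.2·11.1·0.24 + 2·23.2·12.6·0.25 + 2·11.1·12.6·0.47] = 1296.49 + 678.866 = 1975.36.
Under uncorrelated errors the observed covariances equal the true-score covariances, so only the own-variance terms attenuate.
True-score variance = [23.2²·0.87 + 11.1²·0.76 + 2²·12.6²·0.58] + 678.866 = 930.232 + 678.866 = 1609.1.
Reliability = 1609.1 / 1975.36 = 0.815.

0.815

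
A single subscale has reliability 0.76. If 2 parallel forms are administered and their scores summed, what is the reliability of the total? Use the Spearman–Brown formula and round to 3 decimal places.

0.864

ρ_k = kρ / (1 + (k−1)ρ) = 2·0.76 / (1 + 1·0.76) = 1.520 / 1.760 = 0.864.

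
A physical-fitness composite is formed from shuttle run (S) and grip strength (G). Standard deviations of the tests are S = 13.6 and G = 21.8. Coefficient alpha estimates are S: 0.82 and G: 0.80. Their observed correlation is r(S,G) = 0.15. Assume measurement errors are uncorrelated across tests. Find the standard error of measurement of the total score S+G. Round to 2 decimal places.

11.33

Var(total) = 660.2 + 88.944 = 749.144.
True-score variance = 531.859 + 88.944 = 620.803, so reliability = 0.8287.
Error variance = 749.144 − 620.803 = 128.341; SEM = √128.341 = 11.33.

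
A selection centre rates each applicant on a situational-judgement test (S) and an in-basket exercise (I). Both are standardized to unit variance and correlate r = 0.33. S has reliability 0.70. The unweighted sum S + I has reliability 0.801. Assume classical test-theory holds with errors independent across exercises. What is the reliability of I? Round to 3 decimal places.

Var(S+I) = 2 + 2·0.33 = 2.660.
True-score variance = ρ_S + ρ_I + 2·0.33, so 0.801 = (0.70 + ρ_I + 0.66) / 2.660.
ρ_I = 0.801·2.660 − 0.70 − 0.66 = 0.771.

0.771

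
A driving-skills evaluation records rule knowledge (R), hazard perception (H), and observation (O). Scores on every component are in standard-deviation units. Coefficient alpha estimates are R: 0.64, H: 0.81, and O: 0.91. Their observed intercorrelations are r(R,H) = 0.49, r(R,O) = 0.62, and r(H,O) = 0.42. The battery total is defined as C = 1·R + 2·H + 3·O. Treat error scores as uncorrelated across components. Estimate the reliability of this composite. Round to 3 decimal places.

0.922

Var(C) = 1 + 2² + 3² + 2·[2·0.49 + 3·0.62 + 6·0.42] = 14 + 10.72 = 24.72.
Because errors are independent across components, Cov(Tᵢ,Tⱼ) = Cov(Xᵢ,Xⱼ); the off-diagonal part of the true-score variance is the same as above.
True-score variance = [0.64 + 2²·0.81 + 3²·0.91] + 10.72 = 12.07 + 10.72 = 22.79.
Reliability = 22.79 / 24.72 = 0.922.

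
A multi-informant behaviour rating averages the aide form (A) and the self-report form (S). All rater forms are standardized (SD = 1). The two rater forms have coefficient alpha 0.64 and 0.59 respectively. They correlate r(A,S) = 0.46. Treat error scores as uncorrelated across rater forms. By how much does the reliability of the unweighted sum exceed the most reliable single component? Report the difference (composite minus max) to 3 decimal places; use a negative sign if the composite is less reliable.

0.096

Var(sum) = 2 + 0.92 = 2.92; true-score variance = 1.23 + 0.92 = 2.15; composite reliability = 0.7363.
Max component reliability = 0.6400.
Difference = 0.7363 − 0.6400 = 0.096.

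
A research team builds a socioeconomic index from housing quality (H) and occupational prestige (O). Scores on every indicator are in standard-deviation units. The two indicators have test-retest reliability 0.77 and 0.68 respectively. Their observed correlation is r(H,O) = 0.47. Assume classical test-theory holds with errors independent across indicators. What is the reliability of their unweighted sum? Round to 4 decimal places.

0.8129

Var(H+O) = 2 + 2·[0.47] = 2 + 0.94 = 2.94.
With uncorrelated errors the cross-covariances are all true-score covariance, so they carry over unchanged; only the diagonal terms shrink to ρᵢσᵢ².
True-score variance = [0.77 + 0.68] + 0.94 = 1.45 + 0.94 = 2.39.
Reliability = 2.39 / 2.94 = 0.8129.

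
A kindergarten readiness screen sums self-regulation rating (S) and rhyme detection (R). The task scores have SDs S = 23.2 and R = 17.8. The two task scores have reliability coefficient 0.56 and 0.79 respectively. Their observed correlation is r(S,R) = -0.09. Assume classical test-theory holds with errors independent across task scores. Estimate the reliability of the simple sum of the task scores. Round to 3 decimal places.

Var(S+R) = 23.2² + 17.8² + 2·[23.2·17.8·(-0.09)] = 855.08 − 74.3328 = 780.747.
Under uncorrelated errors the observed covariances equal the true-score covariances, so only the own-variance terms attenuate.
True-score variance = [23.2²·0.56 + 17.8²·0.79] − 74.3328 = 551.718 − 74.3328 = 477.385.
Reliability = 477.385 / 780.747 = 0.611.

0.611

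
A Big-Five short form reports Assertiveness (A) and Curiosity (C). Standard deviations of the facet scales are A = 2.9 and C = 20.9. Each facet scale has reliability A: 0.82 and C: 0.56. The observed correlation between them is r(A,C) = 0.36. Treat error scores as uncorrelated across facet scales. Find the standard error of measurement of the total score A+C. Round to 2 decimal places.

13.92

Var(total) = 445.22 + 43.6392 = 488.859.
True-score variance = 251.51 + 43.6392 = 295.149, so reliability = 0.6038.
Error variance = 488.859 − 295.149 = 193.71; SEM = √193.71 = 13.92.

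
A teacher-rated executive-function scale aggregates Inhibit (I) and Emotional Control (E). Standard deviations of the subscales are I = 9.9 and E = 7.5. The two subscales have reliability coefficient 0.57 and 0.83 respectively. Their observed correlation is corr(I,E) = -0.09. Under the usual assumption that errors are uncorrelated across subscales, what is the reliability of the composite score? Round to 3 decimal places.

Var(I+E) = 9.9² + 7.5² + 2·[9.9·7.5·(-0.09)] = 154.26 − 13.365 = 140.895.
Under uncorrelated errors the observed covariances equal the true-score covariances, so only the own-variance terms attenuate.
True-score variance = [9.9²·0.57 + 7.5²·0.83] − 13.365 = 102.553 − 13.365 = 89.1882.
Reliability = 89.1882 / 140.895 = 0.633.

0.633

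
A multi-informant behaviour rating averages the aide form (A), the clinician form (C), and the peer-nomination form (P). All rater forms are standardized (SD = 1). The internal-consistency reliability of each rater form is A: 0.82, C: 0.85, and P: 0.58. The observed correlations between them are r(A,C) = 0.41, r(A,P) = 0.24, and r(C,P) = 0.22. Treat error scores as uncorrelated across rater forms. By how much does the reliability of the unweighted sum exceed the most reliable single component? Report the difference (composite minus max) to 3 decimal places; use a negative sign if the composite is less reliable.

-0.008

Var(sum) = 3 + 1.74 = 4.74; true-score variance = 2.25 + 1.74 = 3.99; composite reliability = 0.8418.
Max component reliability = 0.8500.
Difference = 0.8418 − 0.8500 = -0.008.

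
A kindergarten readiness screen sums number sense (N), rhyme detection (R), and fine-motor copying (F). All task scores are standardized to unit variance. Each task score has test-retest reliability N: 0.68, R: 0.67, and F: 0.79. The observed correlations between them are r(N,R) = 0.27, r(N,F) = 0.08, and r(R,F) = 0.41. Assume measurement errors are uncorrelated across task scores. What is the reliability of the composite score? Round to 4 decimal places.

Var(N+R+F) = 3 + 2·[0.27 + 0.08 + 0.41] = 3 + 1.52 = 4.52.
With uncorrelated errors the cross-covariances are all true-score covariance, so they carry over unchanged; only the diagonal terms shrink to ρᵢσᵢ².
True-score variance = [0.68 + 0.67 + 0.79] + 1.52 = 2.14 + 1.52 = 3.66.
Reliability = 3.66 / 4.52 = 0.8097.

0.8097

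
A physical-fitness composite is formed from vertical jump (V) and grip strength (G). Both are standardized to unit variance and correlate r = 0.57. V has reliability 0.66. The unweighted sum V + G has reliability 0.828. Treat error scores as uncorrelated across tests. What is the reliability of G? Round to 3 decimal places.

0.800

Var(V+G) = 2 + 2·0.57 = 3.140.
True-score variance = ρ_V + ρ_G + 2·0.57, so 0.828 = (0.66 + ρ_G + 1.14) / 3.140.
ρ_G = 0.828·3.140 − 0.66 − 1.14 = 0.800.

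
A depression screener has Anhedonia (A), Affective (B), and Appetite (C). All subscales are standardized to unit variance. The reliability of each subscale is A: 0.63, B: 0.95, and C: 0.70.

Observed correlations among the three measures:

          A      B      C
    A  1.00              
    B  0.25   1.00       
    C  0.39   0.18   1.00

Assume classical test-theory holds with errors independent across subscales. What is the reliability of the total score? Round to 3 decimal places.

Var(A+B+C) = 3 + 2·[0.25 + 0.39 + 0.18] = 3 + 1.64 = 4.64.
Under uncorrelated errors the observed covariances equal the true-score covariances, so only the own-variance terms attenuate.
True-score variance = [0.63 + 0.95 + 0.70] + 1.64 = 2.28 + 1.64 = 3.92.
Reliability = 3.92 / 4.64 = 0.845.

0.845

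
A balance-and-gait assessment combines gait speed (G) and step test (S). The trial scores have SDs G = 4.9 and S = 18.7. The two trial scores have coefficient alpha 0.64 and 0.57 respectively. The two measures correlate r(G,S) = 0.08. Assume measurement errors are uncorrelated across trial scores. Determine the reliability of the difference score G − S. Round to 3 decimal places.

0.557

Var(G−S) = 4.9² + 18.7² − 2·4.9·18.7·0.08 = 373.7 − 14.6608 = 359.039.
With uncorrelated errors the cross-covariances are all true-score covariance, so they carry over unchanged; only the diagonal terms shrink to ρᵢσᵢ².
True-score variance = [4.9²·0.64 + 18.7²·0.57] − 14.6608 = 214.69 − 14.6608 = 200.029.
Reliability = 200.029 / 359.039 = 0.557.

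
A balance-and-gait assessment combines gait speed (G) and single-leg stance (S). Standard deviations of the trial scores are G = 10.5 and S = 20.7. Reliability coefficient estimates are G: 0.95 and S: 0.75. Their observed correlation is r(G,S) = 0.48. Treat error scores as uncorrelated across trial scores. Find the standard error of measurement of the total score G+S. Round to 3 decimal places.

Var(total) = 538.74 + 208.656 = 747.396.
True-score variance = 426.105 + 208.656 = 634.761, so reliability = 0.8493.
Error variance = 747.396 − 634.761 = 112.635; SEM = √112.635 = 10.613.

10.613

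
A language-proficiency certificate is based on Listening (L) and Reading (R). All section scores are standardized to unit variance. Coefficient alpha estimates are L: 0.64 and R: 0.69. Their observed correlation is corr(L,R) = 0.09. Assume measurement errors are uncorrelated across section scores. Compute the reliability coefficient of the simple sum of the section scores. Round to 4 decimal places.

0.6927

Var(L+R) = 2 + 2·[0.09] = 2 + 0.18 = 2.18.
With uncorrelated errors the cross-covariances are all true-score covariance, so they carry over unchanged; only the diagonal terms shrink to ρᵢσᵢ².
True-score variance = [0.64 + 0.69] + 0.18 = 1.33 + 0.18 = 1.51.
Reliability = 1.51 / 2.18 = 0.6927.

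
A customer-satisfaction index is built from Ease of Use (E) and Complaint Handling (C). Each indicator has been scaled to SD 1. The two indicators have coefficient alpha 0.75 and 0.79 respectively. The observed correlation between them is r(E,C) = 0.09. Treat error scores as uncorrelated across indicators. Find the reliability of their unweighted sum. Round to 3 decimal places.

0.789

Var(E+C) = 2 + 2·[0.09] = 2 + 0.18 = 2.18.
Because errors are independent across components, Cov(Tᵢ,Tⱼ) = Cov(Xᵢ,Xⱼ); the off-diagonal part of the true-score variance is the same as above.
True-score variance = [0.75 + 0.79] + 0.18 = 1.54 + 0.18 = 1.72.
Reliability = 1.72 / 2.18 = 0.789.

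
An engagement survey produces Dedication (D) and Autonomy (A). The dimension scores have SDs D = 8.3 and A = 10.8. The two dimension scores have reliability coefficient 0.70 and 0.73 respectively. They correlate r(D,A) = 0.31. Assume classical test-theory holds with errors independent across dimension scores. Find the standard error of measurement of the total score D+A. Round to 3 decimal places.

7.222

Var(total) = 185.53 + 55.5768 = 241.107.
True-score variance = 133.37 + 55.5768 = 188.947, so reliability = 0.7837.
Error variance = 241.107 − 188.947 = 52.1598; SEM = √52.1598 = 7.222.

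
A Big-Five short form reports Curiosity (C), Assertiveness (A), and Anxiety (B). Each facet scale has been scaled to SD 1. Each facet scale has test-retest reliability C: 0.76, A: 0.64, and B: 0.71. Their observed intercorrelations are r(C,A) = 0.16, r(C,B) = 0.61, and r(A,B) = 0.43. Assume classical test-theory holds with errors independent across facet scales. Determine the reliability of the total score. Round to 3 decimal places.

0.835

Var(C+A+B) = 3 + 2·[0.16 + 0.61 + 0.43] = 3 + 2.4 = 5.4.
Because errors are independent across components, Cov(Tᵢ,Tⱼ) = Cov(Xᵢ,Xⱼ); the off-diagonal part of the true-score variance is the same as above.
True-score variance = [0.76 + 0.64 + 0.71] + 2.4 = 2.11 + 2.4 = 4.51.
Reliability = 4.51 / 5.4 = 0.835.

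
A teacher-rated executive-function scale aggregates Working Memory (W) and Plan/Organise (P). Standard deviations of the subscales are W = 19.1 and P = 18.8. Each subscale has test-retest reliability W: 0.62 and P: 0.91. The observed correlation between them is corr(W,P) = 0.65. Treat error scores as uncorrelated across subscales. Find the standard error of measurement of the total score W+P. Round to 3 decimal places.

13.055

Var(total) = 718.25 + 466.804 = 1185.05.
True-score variance = 547.813 + 466.804 = 1014.62, so reliability = 0.8562.
Error variance = 1185.05 − 1014.62 = 170.437; SEM = √170.437 = 13.055.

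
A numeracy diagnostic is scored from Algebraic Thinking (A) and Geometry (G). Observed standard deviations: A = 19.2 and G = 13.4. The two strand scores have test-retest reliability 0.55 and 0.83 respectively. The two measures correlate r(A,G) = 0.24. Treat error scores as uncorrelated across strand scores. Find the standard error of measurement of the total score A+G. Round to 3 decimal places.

14.015

Var(total) = 548.2 + 123.494 = 671.694.
True-score variance = 351.787 + 123.494 = 475.281, so reliability = 0.7076.
Error variance = 671.694 − 475.281 = 196.413; SEM = √196.413 = 14.015.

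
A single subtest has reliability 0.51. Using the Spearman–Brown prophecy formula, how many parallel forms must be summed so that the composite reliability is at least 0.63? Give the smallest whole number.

k ≥ ρ*(1−ρ₁)/(ρ₁(1−ρ*)) = 0.63·0.49 / (0.51·0.37) = 1.636.
Smallest integer k = 2.

2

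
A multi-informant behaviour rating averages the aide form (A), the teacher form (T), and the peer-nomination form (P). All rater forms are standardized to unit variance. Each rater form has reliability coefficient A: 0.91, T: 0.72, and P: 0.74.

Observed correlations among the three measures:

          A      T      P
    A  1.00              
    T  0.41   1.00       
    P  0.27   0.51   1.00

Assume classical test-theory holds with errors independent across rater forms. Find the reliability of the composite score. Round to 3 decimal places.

0.883

Var(A+T+P) = 3 + 2·[0.41 + 0.27 + 0.51] = 3 + 2.38 = 5.38.
Because errors are independent across components, Cov(Tᵢ,Tⱼ) = Cov(Xᵢ,Xⱼ); the off-diagonal part of the true-score variance is the same as above.
True-score variance = [0.91 + 0.72 + 0.74] + 2.38 = 2.37 + 2.38 = 4.75.
Reliability = 4.75 / 5.38 = 0.883.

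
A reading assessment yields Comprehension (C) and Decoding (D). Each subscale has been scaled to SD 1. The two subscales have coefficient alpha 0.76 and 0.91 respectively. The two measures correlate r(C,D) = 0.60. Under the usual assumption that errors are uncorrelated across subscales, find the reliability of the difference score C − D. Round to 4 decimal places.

Var(C−D) = 1 + 1 − 2·0.60 = 2 − 1.2 = 0.8.
Under uncorrelated errors the observed covariances equal the true-score covariances, so only the own-variance terms attenuate.
True-score variance = [0.76 + 0.91] − 1.2 = 1.67 − 1.2 = 0.47.
Reliability = 0.47 / 0.8 = 0.5875.

0.5875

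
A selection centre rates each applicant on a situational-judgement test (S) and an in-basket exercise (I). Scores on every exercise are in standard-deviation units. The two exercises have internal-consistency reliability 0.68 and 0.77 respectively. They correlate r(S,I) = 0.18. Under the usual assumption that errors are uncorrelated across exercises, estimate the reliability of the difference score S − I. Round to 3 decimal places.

Var(S−I) = 1 + 1 − 2·0.18 = 2 − 0.36 = 1.64.
With uncorrelated errors the cross-covariances are all true-score covariance, so they carry over unchanged; only the diagonal terms shrink to ρᵢσᵢ².
True-score variance = [0.68 + 0.77] − 0.36 = 1.45 − 0.36 = 1.09.
Reliability = 1.09 / 1.64 = 0.665.

0.665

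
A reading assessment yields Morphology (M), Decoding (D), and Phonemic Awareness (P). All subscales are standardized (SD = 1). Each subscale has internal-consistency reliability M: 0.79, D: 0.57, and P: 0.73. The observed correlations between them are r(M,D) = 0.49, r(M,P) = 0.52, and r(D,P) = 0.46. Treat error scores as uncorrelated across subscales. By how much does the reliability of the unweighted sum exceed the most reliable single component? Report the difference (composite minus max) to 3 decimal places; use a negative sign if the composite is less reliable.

Var(sum) = 3 + 2.94 = 5.94; true-score variance = 2.09 + 2.94 = 5.03; composite reliability = 0.8468.
Max component reliability = 0.7900.
Difference = 0.8468 − 0.7900 = 0.057.

0.057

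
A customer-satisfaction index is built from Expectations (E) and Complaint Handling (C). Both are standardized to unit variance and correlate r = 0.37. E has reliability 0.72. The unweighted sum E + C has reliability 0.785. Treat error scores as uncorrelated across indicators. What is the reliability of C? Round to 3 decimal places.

Var(E+C) = 2 + 2·0.37 = 2.740.
True-score variance = ρ_E + ρ_C + 2·0.37, so 0.785 = (0.72 + ρ_C + 0.74) / 2.740.
ρ_C = 0.785·2.740 − 0.72 − 0.74 = 0.691.

0.691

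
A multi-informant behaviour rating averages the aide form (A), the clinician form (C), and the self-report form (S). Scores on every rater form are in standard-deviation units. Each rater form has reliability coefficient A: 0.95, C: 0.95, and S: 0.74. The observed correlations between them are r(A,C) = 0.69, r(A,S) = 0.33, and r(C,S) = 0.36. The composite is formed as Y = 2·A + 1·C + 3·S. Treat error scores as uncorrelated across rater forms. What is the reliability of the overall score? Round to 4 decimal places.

Var(Y) = 2² + 1 + 3² + 2·[2·0.69 + 6·0.33 + 3·0.36] = 14 + 8.88 = 22.88.
Because errors are independent across components, Cov(Tᵢ,Tⱼ) = Cov(Xᵢ,Xⱼ); the off-diagonal part of the true-score variance is the same as above.
True-score variance = [2²·0.95 + 0.95 + 3²·0.74] + 8.88 = 11.41 + 8.88 = 20.29.
Reliability = 20.29 / 22.88 = 0.8868.

0.8868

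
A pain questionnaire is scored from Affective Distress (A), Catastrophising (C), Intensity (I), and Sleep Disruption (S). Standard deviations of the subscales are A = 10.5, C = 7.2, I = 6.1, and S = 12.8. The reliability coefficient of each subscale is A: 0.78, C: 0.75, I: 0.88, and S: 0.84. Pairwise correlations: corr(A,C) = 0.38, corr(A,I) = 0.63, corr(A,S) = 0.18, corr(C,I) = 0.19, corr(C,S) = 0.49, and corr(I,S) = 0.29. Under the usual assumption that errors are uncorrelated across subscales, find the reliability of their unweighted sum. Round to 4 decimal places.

Var(A+C+I+S) = 10.5² + 7.2² + 6.1² + 12.8² + 2·[10.5·7.2·0.38 + 10.5·6.1·0.63 + 10.5·12.8·0.18 + 7.2·6.1·0.19 + 7.2·12.8·0.49 + 6.1·12.8·0.29] = 363.14 + 338.836 = 701.976.
With uncorrelated errors the cross-covariances are all true-score covariance, so they carry over unchanged; only the diagonal terms shrink to ρᵢσᵢ².
True-score variance = [10.5²·0.78 + 7.2²·0.75 + 6.1²·0.88 + 12.8²·0.84] + 338.836 = 295.245 + 338.836 = 634.081.
Reliability = 634.081 / 701.976 = 0.9033.

0.9033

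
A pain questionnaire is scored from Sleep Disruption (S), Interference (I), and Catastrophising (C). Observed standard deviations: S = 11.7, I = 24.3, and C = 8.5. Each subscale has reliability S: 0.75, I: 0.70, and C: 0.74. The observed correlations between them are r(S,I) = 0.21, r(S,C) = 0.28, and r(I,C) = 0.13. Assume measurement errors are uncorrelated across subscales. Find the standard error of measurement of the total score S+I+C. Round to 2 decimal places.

Var(total) = 799.63 + 228.805 = 1028.44.
True-score variance = 569.475 + 228.805 = 798.281, so reliability = 0.7762.
Error variance = 1028.44 − 798.281 = 230.154; SEM = √230.154 = 15.17.

15.17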